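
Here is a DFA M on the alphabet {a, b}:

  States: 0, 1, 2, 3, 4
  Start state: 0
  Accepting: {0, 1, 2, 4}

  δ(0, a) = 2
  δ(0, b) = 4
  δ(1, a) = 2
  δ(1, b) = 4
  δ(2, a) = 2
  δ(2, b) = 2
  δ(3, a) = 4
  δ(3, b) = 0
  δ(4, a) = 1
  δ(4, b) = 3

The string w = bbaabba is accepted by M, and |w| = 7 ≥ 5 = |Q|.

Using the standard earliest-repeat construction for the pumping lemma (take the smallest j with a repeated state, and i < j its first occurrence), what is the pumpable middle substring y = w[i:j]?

ba

Run of M on w = b b a a b b a:
  step 0: 0  (start)
  step 1: 4  (read b: 0→4)
  step 2: 3  (read b: 4→3)
  step 3: 4  (read a: 3→4)   ← first repeat (4 seen earlier)
  step 4: 1  (read a: 4→1)
  step 5: 4  (read b: 1→4)
  step 6: 3  (read b: 4→3)
  step 7: 4  (read a: 3→4)

So i = 1, j = 3, giving x = w[0:1] = b, y = w[1:3] = ba, z = w[3:7] = abba.
Check: |xy| = 3 ≤ 5 and |y| = 2 ≥ 1. Reading y takes M from 4 back to 4, so every xyⁱz is accepted.
Since M has 5 states, any run of length ≥ 5 visits 5+1 states, so by pigeonhole some state repeats within the first 5 steps — that repeat gives the pumpable loop.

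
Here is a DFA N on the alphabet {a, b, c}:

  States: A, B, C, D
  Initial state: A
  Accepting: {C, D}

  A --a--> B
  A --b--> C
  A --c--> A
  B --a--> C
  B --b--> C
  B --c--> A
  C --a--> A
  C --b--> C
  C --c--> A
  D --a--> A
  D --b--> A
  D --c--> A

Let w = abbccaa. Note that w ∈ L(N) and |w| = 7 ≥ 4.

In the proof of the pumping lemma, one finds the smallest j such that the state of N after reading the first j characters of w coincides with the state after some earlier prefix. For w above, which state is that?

Run of N on w = a b b c c a a:
  step 0: A  (start)
  step 1: B  (read a: A→B)
  step 2: C  (read b: B→C)
  step 3: C  (read b: C→C)   ← first repeat (C seen earlier)
  step 4: A  (read c: C→A)
  step 5: A  (read c: A→A)
  step 6: B  (read a: A→B)
  step 7: C  (read a: B→C)

The earliest repeat is at step j = 3: N is in C, which it already visited at step i = 2.
Pumping length from the standard proof: p = 4 (the number of states). The repeated state found above gives |xy| = j ≤ 4 and |y| = j − i ≥ 1.

C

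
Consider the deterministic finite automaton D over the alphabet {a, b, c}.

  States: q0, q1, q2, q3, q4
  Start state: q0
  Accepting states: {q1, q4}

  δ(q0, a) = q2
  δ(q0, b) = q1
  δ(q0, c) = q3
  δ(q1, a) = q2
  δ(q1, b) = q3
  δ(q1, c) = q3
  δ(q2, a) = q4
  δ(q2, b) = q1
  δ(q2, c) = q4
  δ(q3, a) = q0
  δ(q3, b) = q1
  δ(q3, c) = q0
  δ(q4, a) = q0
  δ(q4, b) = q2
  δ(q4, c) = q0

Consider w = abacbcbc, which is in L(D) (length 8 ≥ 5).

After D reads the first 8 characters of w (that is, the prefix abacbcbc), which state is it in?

Run of D on the first 8 characters of w = a b a c b c b c:
  step 0: q0  (start)
  step 1: q2  (read a: q0→q2)
  step 2: q1  (read b: q2→q1)
  step 3: q2  (read a: q1→q2)
  step 4: q4  (read c: q2→q4)
  step 5: q2  (read b: q4→q2)
  step 6: q4  (read c: q2→q4)
  step 7: q2  (read b: q4→q2)
  step 8: q4  (read c: q2→q4)

After reading 8 characters, D is in state q4.
(This kind of state-tracing is the core of the pumping-lemma construction: with 5 states, pigeonhole forces a repeat within the first 5 steps.)

q4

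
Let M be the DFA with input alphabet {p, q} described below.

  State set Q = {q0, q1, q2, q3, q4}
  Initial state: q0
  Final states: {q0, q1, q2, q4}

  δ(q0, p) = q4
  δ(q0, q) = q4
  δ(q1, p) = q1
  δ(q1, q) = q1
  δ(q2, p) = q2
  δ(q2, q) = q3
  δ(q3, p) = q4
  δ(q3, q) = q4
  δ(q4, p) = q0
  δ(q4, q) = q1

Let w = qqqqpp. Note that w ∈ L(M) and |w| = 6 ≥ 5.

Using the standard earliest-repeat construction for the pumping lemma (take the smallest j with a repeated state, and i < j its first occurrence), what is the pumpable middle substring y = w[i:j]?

q

Run of M on w = q q q q p p:
  step 0: q0  (start)
  step 1: q4  (read q: q0→q4)
  step 2: q1  (read q: q4→q1)
  step 3: q1  (read q: q1→q1)   ← first repeat (q1 seen earlier)
  step 4: q1  (read q: q1→q1)
  step 5: q1  (read p: q1→q1)
  step 6: q1  (read p: q1→q1)

So i = 2, j = 3, giving x = w[0:2] = qq, y = w[2:3] = q, z = w[3:6] = qpp.
Check: |xy| = 3 ≤ 5 and |y| = 1 ≥ 1. Reading y takes M from q1 back to q1, so every xyⁱz is accepted.
With |Q| = 5, pigeonhole forces a state repeat no later than step 5; the substring read between the first and second visits to that state can be pumped.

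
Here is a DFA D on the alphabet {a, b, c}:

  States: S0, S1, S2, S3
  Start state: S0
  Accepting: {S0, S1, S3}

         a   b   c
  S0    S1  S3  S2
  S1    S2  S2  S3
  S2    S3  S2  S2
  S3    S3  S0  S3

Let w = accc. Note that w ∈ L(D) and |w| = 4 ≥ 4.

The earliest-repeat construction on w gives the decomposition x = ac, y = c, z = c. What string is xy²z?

acccc

xy^2z = ac·c·c·c = acccc.
Reading y = c takes D from S3 back to S3, so after x·y·y the machine is still in S3, and z then leads to the accepting state S3. Hence acccc ∈ L(D).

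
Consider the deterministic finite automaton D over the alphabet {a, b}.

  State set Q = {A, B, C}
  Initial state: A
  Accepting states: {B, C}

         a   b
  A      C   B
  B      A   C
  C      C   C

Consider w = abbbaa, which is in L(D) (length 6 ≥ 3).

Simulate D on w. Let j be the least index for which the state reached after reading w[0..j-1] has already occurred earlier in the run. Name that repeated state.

C

Run of D on w = a b b b a a:
  step 0: A  (start)
  step 1: C  (read a: A→C)
  step 2: C  (read b: C→C)   ← first repeat (C seen earlier)
  step 3: C  (read b: C→C)
  step 4: C  (read b: C→C)
  step 5: C  (read a: C→C)
  step 6: C  (read a: C→C)

The earliest repeat is at step j = 2: D is in C, which it already visited at step i = 1.
The DFA has 3 states, so the proof of the pumping lemma guarantees a repeated state among the first 3+1 visited; the segment between the two visits is the pumpable y.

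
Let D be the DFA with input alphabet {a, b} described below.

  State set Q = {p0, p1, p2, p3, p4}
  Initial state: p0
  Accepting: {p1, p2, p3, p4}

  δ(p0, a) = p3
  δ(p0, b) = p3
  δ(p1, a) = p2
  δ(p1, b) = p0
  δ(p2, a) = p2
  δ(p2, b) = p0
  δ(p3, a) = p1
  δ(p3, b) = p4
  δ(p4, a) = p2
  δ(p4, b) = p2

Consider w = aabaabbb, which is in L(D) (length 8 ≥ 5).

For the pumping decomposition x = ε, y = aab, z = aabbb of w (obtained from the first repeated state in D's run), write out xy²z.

xy^2z = ε·aab·aab·aabbb = aabaabaabbb.
Reading y = aab takes D from p0 back to p0, so after x·y·y the machine is still in p0, and z then leads to the accepting state p4. Hence aabaabaabbb ∈ L(D).

aabaabaabbb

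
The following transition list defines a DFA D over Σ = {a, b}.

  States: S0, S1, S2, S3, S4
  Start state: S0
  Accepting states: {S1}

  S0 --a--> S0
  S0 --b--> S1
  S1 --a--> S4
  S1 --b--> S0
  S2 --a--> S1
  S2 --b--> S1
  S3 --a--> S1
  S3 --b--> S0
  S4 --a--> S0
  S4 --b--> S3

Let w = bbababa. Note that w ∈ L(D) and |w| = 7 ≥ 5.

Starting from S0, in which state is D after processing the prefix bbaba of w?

S4

Run of D on the first 5 characters of w = b b a b a:
  step 0: S0  (start)
  step 1: S1  (read b: S0→S1)
  step 2: S0  (read b: S1→S0)
  step 3: S0  (read a: S0→S0)
  step 4: S1  (read b: S0→S1)
  step 5: S4  (read a: S1→S4)

After reading 5 characters, D is in state S4.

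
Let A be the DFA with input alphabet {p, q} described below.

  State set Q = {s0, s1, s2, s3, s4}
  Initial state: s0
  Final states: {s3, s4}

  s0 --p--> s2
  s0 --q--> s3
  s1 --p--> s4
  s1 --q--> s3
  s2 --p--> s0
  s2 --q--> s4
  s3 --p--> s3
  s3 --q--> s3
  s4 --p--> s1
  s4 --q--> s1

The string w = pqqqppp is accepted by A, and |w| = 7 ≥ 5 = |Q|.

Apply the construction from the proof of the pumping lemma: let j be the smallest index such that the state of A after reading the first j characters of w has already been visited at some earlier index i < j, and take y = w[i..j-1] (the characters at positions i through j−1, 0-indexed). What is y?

p

State sequence: s0 -p-> s2 -q-> s4 -q-> s1 -q-> s3 -p-> s3 -p-> s3 -p-> s3
First repeat at step 5: s3 was already visited.

So i = 4, j = 5, giving x = w[0:4] = pqqq, y = w[4:5] = p, z = w[5:7] = pp.
Check: |xy| = 5 ≤ 5 and |y| = 1 ≥ 1. Reading y takes A from s3 back to s3, so every xyⁱz is accepted.
Pumping length from the standard proof: p = 5 (the number of states). The repeated state found above gives |xy| = j ≤ 5 and |y| = j − i ≥ 1.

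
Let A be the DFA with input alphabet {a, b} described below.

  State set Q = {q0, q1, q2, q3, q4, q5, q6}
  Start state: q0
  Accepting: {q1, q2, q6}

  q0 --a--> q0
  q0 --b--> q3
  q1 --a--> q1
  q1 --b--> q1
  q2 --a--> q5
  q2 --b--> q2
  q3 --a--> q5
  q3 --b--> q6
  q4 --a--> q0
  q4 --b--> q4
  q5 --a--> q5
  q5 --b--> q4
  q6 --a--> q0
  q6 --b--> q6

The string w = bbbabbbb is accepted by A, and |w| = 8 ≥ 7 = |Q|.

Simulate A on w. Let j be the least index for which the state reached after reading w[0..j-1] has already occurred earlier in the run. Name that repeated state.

q6

State sequence: q0 -b-> q3 -b-> q6 -b-> q6 -a-> q0 -b-> q3 -b-> q6 -b-> q6 -b-> q6
First repeat at step 3: q6 was already visited.

The earliest repeat is at step j = 3: A is in q6, which it already visited at step i = 2.
Pumping length from the standard proof: p = 7 (the number of states). The repeated state found above gives |xy| = j ≤ 7 and |y| = j − i ≥ 1.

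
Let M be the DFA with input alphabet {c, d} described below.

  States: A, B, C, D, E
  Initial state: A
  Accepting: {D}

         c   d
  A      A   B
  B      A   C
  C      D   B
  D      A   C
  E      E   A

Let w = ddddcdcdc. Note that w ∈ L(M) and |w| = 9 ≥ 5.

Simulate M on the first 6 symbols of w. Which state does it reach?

Run of M on the first 6 characters of w = d d d d c d:
  step 0: A  (start)
  step 1: B  (read d: A→B)
  step 2: C  (read d: B→C)
  step 3: B  (read d: C→B)
  step 4: C  (read d: B→C)
  step 5: D  (read c: C→D)
  step 6: C  (read d: D→C)

After reading 6 characters, M is in state C.

C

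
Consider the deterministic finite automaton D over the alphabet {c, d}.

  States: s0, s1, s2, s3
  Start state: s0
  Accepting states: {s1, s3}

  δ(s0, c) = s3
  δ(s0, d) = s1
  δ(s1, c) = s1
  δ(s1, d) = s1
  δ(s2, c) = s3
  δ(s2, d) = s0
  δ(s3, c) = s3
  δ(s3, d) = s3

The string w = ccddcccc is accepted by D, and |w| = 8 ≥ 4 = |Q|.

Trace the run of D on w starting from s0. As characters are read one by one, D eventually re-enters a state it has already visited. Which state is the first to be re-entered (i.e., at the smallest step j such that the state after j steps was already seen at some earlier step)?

s3

State sequence: s0 -c-> s3 -c-> s3 -d-> s3 -d-> s3 -c-> s3 -c-> s3 -c-> s3 -c-> s3
First repeat at step 2: s3 was already visited.

The earliest repeat is at step j = 2: D is in s3, which it already visited at step i = 1.
Since D has 4 states, any run of length ≥ 4 visits 4+1 states, so by pigeonhole some state repeats within the first 4 steps — that repeat gives the pumpable loop.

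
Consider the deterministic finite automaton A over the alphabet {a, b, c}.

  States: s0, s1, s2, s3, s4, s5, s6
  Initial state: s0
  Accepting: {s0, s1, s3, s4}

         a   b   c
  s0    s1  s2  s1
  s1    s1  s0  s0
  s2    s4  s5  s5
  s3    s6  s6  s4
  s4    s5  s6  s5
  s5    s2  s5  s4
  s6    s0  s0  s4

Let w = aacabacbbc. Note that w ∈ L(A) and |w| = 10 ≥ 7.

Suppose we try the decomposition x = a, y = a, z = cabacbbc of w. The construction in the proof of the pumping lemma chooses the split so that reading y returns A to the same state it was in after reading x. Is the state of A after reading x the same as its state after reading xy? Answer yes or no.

Run of A on the first 2 characters of w = a a:
  step 0: s0  (start)
  step 1: s1  (read a: s0→s1)
  step 2: s1  (read a: s1→s1)

After x (step 1): s1. After xy (step 2): s1.
They match, so y = a drives A around a cycle from s1 back to itself; pumping y any number of times keeps A in s1 before reading z, and xyⁱz ∈ L(A) for every i ≥ 0.

yes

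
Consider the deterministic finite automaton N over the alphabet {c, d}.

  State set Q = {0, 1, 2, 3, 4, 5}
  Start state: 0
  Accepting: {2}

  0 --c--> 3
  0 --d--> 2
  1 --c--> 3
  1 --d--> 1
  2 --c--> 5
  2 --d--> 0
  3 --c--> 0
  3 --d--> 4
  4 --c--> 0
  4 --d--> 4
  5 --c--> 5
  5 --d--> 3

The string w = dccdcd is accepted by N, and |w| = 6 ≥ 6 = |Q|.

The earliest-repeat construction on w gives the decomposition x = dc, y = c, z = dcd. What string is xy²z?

xy^2z = dc·c·c·dcd = dcccdcd.
Reading y = c takes N from 5 back to 5, so after x·y·y the machine is still in 5, and z then leads to the accepting state 2. Hence dcccdcd ∈ L(N).

dcccdcd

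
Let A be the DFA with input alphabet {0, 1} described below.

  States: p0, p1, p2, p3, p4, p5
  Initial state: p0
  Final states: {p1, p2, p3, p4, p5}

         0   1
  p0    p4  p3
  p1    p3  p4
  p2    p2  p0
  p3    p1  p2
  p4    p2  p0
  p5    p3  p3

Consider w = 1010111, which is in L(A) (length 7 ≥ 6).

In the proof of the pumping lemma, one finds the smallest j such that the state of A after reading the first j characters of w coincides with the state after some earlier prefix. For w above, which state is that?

p0

State sequence: p0 -1-> p3 -0-> p1 -1-> p4 -0-> p2 -1-> p0 -1-> p3 -1-> p2
First repeat at step 5: p0 was already visited.

The earliest repeat is at step j = 5: A is in p0, which it already visited at step i = 0.
The DFA has 6 states, so the proof of the pumping lemma guarantees a repeated state among the first 6+1 visited; the segment between the two visits is the pumpable y.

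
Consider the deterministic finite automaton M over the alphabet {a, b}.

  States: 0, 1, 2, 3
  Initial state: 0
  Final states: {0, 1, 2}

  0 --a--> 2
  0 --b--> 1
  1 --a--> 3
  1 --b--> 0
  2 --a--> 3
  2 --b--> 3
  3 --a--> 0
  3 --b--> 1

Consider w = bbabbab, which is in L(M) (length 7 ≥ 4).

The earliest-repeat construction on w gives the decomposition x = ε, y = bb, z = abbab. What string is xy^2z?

bbbbabbab

xy^2z = ε·bb·bb·abbab = bbbbabbab.
Reading y = bb takes M from 0 back to 0, so after x·y·y the machine is still in 0, and z then leads to the accepting state 1. Hence bbbbabbab ∈ L(M).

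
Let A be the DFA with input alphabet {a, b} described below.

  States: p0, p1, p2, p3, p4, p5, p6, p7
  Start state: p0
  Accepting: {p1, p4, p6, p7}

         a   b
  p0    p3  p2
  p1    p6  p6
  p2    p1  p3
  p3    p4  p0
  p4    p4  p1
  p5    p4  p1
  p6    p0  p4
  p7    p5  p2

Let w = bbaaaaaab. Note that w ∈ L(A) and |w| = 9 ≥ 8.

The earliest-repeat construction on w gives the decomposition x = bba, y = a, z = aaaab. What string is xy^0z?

bbaaaaab

xy⁰z = xz = bba·aaaab = bbaaaaab.
Reading y = a takes A from p4 back to p4, so after x the machine is still in p4, and z then leads to the accepting state p1. Hence bbaaaaab ∈ L(A).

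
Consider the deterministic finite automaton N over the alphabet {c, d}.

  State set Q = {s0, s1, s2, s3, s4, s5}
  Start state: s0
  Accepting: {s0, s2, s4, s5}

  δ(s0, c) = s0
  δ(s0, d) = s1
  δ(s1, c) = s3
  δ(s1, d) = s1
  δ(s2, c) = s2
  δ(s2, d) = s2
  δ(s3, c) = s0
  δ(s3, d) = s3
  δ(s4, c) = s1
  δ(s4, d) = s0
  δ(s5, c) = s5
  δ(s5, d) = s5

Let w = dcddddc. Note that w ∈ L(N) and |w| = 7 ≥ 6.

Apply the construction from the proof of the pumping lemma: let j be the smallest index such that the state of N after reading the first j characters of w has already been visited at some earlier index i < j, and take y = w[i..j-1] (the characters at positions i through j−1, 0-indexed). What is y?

d

State sequence: s0 -d-> s1 -c-> s3 -d-> s3 -d-> s3 -d-> s3 -d-> s3 -c-> s0
First repeat at step 3: s3 was already visited.

So i = 2, j = 3, giving x = w[0:2] = dc, y = w[2:3] = d, z = w[3:7] = dddc.
Check: |xy| = 3 ≤ 6 and |y| = 1 ≥ 1. Reading y takes N from s3 back to s3, so every xyⁱz is accepted.
Pumping length from the standard proof: p = 6 (the number of states). The repeated state found above gives |xy| = j ≤ 6 and |y| = j − i ≥ 1.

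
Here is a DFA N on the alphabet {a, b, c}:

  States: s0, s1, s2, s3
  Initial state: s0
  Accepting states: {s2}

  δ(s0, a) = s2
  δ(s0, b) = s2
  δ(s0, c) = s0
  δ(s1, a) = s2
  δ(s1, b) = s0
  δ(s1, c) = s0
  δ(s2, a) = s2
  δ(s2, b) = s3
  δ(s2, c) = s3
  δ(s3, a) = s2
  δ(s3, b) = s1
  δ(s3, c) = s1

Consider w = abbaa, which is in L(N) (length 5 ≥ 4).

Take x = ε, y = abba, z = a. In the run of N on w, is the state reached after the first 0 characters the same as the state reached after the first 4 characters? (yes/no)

Run of N on the first 4 characters of w = a b b a:
  step 0: s0  (start)
  step 1: s2  (read a: s0→s2)
  step 2: s3  (read b: s2→s3)
  step 3: s1  (read b: s3→s1)
  step 4: s2  (read a: s1→s2)

After x (step 0): s0. After xy (step 4): s2.
They differ (s0 ≠ s2), so y is not a cycle from the state after x; this split is not the one the pumping-lemma construction produces, and pumping y need not keep the string in L(N).

no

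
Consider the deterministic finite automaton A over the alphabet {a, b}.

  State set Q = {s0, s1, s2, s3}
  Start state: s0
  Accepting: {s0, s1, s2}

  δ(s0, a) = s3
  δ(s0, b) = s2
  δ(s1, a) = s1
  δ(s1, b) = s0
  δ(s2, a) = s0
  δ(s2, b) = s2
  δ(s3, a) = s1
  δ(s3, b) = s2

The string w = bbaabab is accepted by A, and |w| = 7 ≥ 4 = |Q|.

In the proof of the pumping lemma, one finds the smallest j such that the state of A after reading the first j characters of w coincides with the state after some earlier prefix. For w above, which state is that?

Run of A on w = b b a a b a b:
  step 0: s0  (start)
  step 1: s2  (read b: s0→s2)
  step 2: s2  (read b: s2→s2)   ← first repeat (s2 seen earlier)
  step 3: s0  (read a: s2→s0)
  step 4: s3  (read a: s0→s3)
  step 5: s2  (read b: s3→s2)
  step 6: s0  (read a: s2→s0)
  step 7: s2  (read b: s0→s2)

The earliest repeat is at step j = 2: A is in s2, which it already visited at step i = 1.
The DFA has 4 states, so the proof of the pumping lemma guarantees a repeated state among the first 4+1 visited; the segment between the two visits is the pumpable y.

s2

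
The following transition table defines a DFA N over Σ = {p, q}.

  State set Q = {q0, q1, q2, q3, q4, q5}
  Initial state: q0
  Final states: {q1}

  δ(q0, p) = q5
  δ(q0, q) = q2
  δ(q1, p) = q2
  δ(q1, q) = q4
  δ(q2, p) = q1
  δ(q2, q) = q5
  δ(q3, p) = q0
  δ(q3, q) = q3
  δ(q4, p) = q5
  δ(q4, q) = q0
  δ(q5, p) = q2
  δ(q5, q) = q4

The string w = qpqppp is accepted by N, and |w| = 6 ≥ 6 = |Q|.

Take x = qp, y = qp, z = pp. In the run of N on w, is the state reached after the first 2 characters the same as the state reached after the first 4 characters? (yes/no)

Run of N on the first 4 characters of w = q p q p:
  step 0: q0  (start)
  step 1: q2  (read q: q0→q2)
  step 2: q1  (read p: q2→q1)
  step 3: q4  (read q: q1→q4)
  step 4: q5  (read p: q4→q5)

After x (step 2): q1. After xy (step 4): q5.
They differ (q1 ≠ q5), so y is not a cycle from the state after x; this split is not the one the pumping-lemma construction produces, and pumping y need not keep the string in L(N).

no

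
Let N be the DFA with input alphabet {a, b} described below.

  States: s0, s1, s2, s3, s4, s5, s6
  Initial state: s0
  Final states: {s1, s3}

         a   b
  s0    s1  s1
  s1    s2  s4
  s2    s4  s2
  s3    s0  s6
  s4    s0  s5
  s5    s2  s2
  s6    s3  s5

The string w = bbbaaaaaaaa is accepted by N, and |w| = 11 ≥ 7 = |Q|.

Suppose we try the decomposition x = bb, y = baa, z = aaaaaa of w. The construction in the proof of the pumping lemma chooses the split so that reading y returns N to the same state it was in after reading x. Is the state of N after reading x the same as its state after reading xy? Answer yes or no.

State sequence: s0 -b-> s1 -b-> s4 -b-> s5 -a-> s2 -a-> s4

After x (step 2): s4. After xy (step 5): s4.
They match, so y = baa drives N around a cycle from s4 back to itself; pumping y any number of times keeps N in s4 before reading z, and xyⁱz ∈ L(N) for every i ≥ 0.

yes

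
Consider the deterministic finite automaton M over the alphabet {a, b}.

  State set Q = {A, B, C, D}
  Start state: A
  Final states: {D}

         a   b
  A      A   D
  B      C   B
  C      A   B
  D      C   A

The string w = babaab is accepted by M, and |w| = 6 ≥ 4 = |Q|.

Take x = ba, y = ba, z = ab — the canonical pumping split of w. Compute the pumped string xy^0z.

baab

xy⁰z = xz = ba·ab = baab.
Reading y = ba takes M from C back to C, so after x the machine is still in C, and z then leads to the accepting state D. Hence baab ∈ L(M).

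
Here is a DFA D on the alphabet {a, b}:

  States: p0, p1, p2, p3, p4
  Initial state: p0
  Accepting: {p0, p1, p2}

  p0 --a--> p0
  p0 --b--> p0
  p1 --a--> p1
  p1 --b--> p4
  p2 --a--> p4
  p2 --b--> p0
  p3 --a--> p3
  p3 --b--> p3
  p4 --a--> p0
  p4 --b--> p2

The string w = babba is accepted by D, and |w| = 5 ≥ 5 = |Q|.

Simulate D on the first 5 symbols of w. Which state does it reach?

Run of D on the first 5 characters of w = b a b b a:
  step 0: p0  (start)
  step 1: p0  (read b: p0→p0)
  step 2: p0  (read a: p0→p0)
  step 3: p0  (read b: p0→p0)
  step 4: p0  (read b: p0→p0)
  step 5: p0  (read a: p0→p0)

After reading 5 characters, D is in state p0.
(This kind of state-tracing is the core of the pumping-lemma construction: with 5 states, pigeonhole forces a repeat within the first 5 steps.)

p0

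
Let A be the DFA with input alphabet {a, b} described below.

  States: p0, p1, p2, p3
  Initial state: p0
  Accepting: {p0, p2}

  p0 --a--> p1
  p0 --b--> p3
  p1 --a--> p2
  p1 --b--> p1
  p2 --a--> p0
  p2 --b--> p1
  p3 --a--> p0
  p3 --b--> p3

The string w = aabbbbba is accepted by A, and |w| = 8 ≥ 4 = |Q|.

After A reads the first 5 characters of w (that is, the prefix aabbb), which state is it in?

State sequence: p0 -a-> p1 -a-> p2 -b-> p1 -b-> p1 -b-> p1

After reading 5 characters, A is in state p1.
(This kind of state-tracing is the core of the pumping-lemma construction: with 4 states, pigeonhole forces a repeat within the first 4 steps.)

p1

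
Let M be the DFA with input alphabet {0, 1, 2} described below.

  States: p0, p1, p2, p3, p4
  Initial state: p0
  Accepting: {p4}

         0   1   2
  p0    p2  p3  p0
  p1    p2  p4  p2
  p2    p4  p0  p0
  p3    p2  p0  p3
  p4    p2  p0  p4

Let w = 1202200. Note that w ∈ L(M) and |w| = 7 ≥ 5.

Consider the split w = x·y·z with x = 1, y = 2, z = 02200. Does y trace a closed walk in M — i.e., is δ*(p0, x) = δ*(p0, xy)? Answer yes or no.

yes

Run of M on the first 2 characters of w = 1 2:
  step 0: p0  (start)
  step 1: p3  (read 1: p0→p3)
  step 2: p3  (read 2: p3→p3)

After x (step 1): p3. After xy (step 2): p3.
They match, so y = 2 drives M around a cycle from p3 back to itself; pumping y any number of times keeps M in p3 before reading z, and xyⁱz ∈ L(M) for every i ≥ 0.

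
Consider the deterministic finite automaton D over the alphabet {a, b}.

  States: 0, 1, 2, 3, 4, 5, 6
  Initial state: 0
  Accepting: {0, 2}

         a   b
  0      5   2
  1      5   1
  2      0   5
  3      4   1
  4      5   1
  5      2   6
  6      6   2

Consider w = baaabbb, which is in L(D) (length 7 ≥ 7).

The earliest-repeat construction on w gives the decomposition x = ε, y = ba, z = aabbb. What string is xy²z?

babaaabbb

xy^2z = ε·ba·ba·aabbb = babaaabbb.
Reading y = ba takes D from 0 back to 0, so after x·y·y the machine is still in 0, and z then leads to the accepting state 2. Hence babaaabbb ∈ L(D).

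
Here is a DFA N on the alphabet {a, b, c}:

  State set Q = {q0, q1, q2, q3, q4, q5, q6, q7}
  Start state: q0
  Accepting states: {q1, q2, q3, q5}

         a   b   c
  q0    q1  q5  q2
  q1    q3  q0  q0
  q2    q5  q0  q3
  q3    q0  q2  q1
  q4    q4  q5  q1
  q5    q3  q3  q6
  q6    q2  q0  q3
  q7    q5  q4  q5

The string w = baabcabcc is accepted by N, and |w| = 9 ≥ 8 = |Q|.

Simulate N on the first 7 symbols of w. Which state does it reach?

q0

State sequence: q0 -b-> q5 -a-> q3 -a-> q0 -b-> q5 -c-> q6 -a-> q2 -b-> q0

After reading 7 characters, N is in state q0.
(This kind of state-tracing is the core of the pumping-lemma construction: with 8 states, pigeonhole forces a repeat within the first 8 steps.)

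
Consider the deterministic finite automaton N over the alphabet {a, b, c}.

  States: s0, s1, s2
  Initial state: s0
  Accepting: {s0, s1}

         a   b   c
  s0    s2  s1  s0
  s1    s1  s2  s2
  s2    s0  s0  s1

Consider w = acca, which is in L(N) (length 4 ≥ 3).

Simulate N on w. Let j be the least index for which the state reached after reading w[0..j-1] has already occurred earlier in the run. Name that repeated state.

s2

State sequence: s0 -a-> s2 -c-> s1 -c-> s2 -a-> s0
First repeat at step 3: s2 was already visited.

The earliest repeat is at step j = 3: N is in s2, which it already visited at step i = 1.
With |Q| = 3, pigeonhole forces a state repeat no later than step 3; the substring read between the first and second visits to that state can be pumped.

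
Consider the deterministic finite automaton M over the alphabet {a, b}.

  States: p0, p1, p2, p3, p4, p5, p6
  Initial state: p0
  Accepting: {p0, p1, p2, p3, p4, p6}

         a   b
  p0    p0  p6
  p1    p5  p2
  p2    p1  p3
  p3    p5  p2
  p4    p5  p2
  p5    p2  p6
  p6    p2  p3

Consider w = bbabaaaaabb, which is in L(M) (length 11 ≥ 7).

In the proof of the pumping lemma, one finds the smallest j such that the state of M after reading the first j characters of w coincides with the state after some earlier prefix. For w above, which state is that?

Run of M on w = b b a b a a a a a b b:
  step 0: p0  (start)
  step 1: p6  (read b: p0→p6)
  step 2: p3  (read b: p6→p3)
  step 3: p5  (read a: p3→p5)
  step 4: p6  (read b: p5→p6)   ← first repeat (p6 seen earlier)
  step 5: p2  (read a: p6→p2)
  step 6: p1  (read a: p2→p1)
  step 7: p5  (read a: p1→p5)
  step 8: p2  (read a: p5→p2)
  step 9: p1  (read a: p2→p1)
  step 10: p2  (read b: p1→p2)
  step 11: p3  (read b: p2→p3)

The earliest repeat is at step j = 4: M is in p6, which it already visited at step i = 1.
The DFA has 7 states, so the proof of the pumping lemma guarantees a repeated state among the first 7+1 visited; the segment between the two visits is the pumpable y.

p6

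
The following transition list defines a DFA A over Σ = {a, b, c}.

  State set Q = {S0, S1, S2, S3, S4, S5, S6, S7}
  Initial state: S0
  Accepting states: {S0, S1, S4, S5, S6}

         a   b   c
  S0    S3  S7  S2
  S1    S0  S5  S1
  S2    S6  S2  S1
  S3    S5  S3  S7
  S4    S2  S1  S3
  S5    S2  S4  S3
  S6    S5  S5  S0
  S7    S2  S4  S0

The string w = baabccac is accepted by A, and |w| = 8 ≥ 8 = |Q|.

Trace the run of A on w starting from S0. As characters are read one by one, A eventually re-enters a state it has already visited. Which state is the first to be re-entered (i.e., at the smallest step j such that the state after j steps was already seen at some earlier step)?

S7

State sequence: S0 -b-> S7 -a-> S2 -a-> S6 -b-> S5 -c-> S3 -c-> S7 -a-> S2 -c-> S1
First repeat at step 6: S7 was already visited.

The earliest repeat is at step j = 6: A is in S7, which it already visited at step i = 1.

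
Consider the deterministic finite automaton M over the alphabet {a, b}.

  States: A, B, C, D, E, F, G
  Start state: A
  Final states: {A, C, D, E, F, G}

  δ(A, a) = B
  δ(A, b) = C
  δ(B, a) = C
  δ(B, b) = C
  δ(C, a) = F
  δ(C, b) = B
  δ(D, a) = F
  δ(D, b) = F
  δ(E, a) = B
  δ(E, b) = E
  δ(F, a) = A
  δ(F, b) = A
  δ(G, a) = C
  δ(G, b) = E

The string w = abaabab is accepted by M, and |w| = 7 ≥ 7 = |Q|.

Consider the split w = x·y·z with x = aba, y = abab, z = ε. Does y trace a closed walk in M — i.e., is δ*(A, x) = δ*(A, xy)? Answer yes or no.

no

State sequence: A -a-> B -b-> C -a-> F -a-> A -b-> C -a-> F -b-> A

After x (step 3): F. After xy (step 7): A.
They differ (F ≠ A), so y is not a cycle from the state after x; this split is not the one the pumping-lemma construction produces, and pumping y need not keep the string in L(M).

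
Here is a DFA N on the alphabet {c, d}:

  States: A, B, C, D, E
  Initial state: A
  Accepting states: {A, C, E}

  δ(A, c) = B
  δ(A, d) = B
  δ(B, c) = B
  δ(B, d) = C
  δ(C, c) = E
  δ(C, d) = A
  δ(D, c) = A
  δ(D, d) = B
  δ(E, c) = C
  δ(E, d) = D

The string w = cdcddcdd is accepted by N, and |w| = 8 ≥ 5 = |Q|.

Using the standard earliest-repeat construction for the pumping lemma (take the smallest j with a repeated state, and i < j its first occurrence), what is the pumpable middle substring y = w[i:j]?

State sequence: A -c-> B -d-> C -c-> E -d-> D -d-> B -c-> B -d-> C -d-> A
First repeat at step 5: B was already visited.

So i = 1, j = 5, giving x = w[0:1] = c, y = w[1:5] = dcdd, z = w[5:8] = cdd.
Check: |xy| = 5 ≤ 5 and |y| = 4 ≥ 1. Reading y takes N from B back to B, so every xyⁱz is accepted.

dcdd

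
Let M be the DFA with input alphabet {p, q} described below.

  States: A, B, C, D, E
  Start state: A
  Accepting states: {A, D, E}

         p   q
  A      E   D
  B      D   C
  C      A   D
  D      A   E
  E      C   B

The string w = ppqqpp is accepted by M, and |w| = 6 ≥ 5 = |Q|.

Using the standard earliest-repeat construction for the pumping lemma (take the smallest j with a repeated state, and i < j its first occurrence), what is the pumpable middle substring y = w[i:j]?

State sequence: A -p-> E -p-> C -q-> D -q-> E -p-> C -p-> A
First repeat at step 4: E was already visited.

So i = 1, j = 4, giving x = w[0:1] = p, y = w[1:4] = pqq, z = w[4:6] = pp.
Check: |xy| = 4 ≤ 5 and |y| = 3 ≥ 1. Reading y takes M from E back to E, so every xyⁱz is accepted.

pqq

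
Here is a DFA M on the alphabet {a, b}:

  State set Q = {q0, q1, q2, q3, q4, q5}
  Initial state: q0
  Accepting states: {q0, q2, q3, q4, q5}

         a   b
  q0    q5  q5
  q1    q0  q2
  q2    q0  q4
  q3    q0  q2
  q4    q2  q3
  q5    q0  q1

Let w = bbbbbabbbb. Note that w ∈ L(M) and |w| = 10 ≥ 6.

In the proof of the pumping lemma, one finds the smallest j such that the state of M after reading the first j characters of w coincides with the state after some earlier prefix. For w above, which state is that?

Run of M on w = b b b b b a b b b b:
  step 0: q0  (start)
  step 1: q5  (read b: q0→q5)
  step 2: q1  (read b: q5→q1)
  step 3: q2  (read b: q1→q2)
  step 4: q4  (read b: q2→q4)
  step 5: q3  (read b: q4→q3)
  step 6: q0  (read a: q3→q0)   ← first repeat (q0 seen earlier)
  step 7: q5  (read b: q0→q5)
  step 8: q1  (read b: q5→q1)
  step 9: q2  (read b: q1→q2)
  step 10: q4  (read b: q2→q4)

The earliest repeat is at step j = 6: M is in q0, which it already visited at step i = 0.

q0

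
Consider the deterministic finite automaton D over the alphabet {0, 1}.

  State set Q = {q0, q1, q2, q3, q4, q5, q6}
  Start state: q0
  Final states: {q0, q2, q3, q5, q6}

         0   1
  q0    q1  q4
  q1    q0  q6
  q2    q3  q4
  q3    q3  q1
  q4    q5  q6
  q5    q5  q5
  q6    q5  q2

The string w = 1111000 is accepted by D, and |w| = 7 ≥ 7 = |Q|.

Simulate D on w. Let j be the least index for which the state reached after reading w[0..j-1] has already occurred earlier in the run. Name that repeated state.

Run of D on w = 1 1 1 1 0 0 0:
  step 0: q0  (start)
  step 1: q4  (read 1: q0→q4)
  step 2: q6  (read 1: q4→q6)
  step 3: q2  (read 1: q6→q2)
  step 4: q4  (read 1: q2→q4)   ← first repeat (q4 seen earlier)
  step 5: q5  (read 0: q4→q5)
  step 6: q5  (read 0: q5→q5)
  step 7: q5  (read 0: q5→q5)

The earliest repeat is at step j = 4: D is in q4, which it already visited at step i = 1.
Pumping length from the standard proof: p = 7 (the number of states). The repeated state found above gives |xy| = j ≤ 7 and |y| = j − i ≥ 1.

q4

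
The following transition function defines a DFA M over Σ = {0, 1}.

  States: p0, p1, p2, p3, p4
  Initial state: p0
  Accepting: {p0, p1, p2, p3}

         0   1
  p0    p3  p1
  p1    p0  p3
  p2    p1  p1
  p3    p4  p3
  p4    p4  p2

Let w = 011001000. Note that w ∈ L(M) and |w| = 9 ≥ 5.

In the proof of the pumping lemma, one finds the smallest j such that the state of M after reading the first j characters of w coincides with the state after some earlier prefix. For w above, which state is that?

p3

Run of M on w = 0 1 1 0 0 1 0 0 0:
  step 0: p0  (start)
  step 1: p3  (read 0: p0→p3)
  step 2: p3  (read 1: p3→p3)   ← first repeat (p3 seen earlier)
  step 3: p3  (read 1: p3→p3)
  step 4: p4  (read 0: p3→p4)
  step 5: p4  (read 0: p4→p4)
  step 6: p2  (read 1: p4→p2)
  step 7: p1  (read 0: p2→p1)
  step 8: p0  (read 0: p1→p0)
  step 9: p3  (read 0: p0→p3)

The earliest repeat is at step j = 2: M is in p3, which it already visited at step i = 1.
Pumping length from the standard proof: p = 5 (the number of states). The repeated state found above gives |xy| = j ≤ 5 and |y| = j − i ≥ 1.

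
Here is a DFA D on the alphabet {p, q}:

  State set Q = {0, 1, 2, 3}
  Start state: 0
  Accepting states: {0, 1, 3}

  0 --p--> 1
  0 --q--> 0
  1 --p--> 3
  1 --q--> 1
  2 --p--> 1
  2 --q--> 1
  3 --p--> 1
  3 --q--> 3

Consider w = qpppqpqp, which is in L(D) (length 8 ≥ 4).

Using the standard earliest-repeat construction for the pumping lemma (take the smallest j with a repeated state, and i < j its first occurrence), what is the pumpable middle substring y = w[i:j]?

q

Run of D on w = q p p p q p q p:
  step 0: 0  (start)
  step 1: 0  (read q: 0→0)   ← first repeat (0 seen earlier)
  step 2: 1  (read p: 0→1)
  step 3: 3  (read p: 1→3)
  step 4: 1  (read p: 3→1)
  step 5: 1  (read q: 1→1)
  step 6: 3  (read p: 1→3)
  step 7: 3  (read q: 3→3)
  step 8: 1  (read p: 3→1)

So i = 0, j = 1, giving x = w[0:0] = ε, y = w[0:1] = q, z = w[1:8] = pppqpqp.
Check: |xy| = 1 ≤ 4 and |y| = 1 ≥ 1. Reading y takes D from 0 back to 0, so every xyⁱz is accepted.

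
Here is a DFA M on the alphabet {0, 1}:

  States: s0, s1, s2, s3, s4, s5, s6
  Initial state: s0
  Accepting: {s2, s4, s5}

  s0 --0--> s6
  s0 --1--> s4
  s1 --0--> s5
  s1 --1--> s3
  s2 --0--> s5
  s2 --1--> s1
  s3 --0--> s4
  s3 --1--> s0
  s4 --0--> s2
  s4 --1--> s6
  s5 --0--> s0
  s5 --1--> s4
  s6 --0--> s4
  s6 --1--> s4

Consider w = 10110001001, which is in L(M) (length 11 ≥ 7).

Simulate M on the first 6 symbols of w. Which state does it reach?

State sequence: s0 -1-> s4 -0-> s2 -1-> s1 -1-> s3 -0-> s4 -0-> s2

After reading 6 characters, M is in state s2.

s2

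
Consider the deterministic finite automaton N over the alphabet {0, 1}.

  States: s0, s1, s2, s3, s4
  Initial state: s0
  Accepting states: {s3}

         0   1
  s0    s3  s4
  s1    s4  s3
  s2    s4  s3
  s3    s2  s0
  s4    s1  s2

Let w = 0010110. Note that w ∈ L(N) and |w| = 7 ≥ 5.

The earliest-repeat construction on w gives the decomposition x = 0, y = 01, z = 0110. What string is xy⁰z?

xy⁰z = xz = 0·0110 = 00110.
Reading y = 01 takes N from s3 back to s3, so after x the machine is still in s3, and z then leads to the accepting state s3. Hence 00110 ∈ L(N).

00110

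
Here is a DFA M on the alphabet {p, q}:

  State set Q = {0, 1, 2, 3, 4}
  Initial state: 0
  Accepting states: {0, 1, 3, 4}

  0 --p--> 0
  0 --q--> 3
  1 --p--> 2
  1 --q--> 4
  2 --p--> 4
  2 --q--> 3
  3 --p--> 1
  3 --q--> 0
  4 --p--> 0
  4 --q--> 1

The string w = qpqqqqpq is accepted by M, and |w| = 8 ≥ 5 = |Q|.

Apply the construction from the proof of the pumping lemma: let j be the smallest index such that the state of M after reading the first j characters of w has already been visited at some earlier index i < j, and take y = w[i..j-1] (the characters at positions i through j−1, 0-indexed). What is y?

qq

Run of M on w = q p q q q q p q:
  step 0: 0  (start)
  step 1: 3  (read q: 0→3)
  step 2: 1  (read p: 3→1)
  step 3: 4  (read q: 1→4)
  step 4: 1  (read q: 4→1)   ← first repeat (1 seen earlier)
  step 5: 4  (read q: 1→4)
  step 6: 1  (read q: 4→1)
  step 7: 2  (read p: 1→2)
  step 8: 3  (read q: 2→3)

So i = 2, j = 4, giving x = w[0:2] = qp, y = w[2:4] = qq, z = w[4:8] = qqpq.
Check: |xy| = 4 ≤ 5 and |y| = 2 ≥ 1. Reading y takes M from 1 back to 1, so every xyⁱz is accepted.
Since M has 5 states, any run of length ≥ 5 visits 5+1 states, so by pigeonhole some state repeats within the first 5 steps — that repeat gives the pumpable loop.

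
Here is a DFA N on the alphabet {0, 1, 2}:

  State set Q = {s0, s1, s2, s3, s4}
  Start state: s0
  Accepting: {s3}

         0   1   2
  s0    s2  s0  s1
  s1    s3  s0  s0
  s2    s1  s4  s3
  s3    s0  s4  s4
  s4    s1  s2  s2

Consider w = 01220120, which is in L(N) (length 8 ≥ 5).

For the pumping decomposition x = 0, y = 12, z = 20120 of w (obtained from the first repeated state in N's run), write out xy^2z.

xy^2z = 0·12·12·20120 = 0121220120.
Reading y = 12 takes N from s2 back to s2, so after x·y·y the machine is still in s2, and z then leads to the accepting state s3. Hence 0121220120 ∈ L(N).

0121220120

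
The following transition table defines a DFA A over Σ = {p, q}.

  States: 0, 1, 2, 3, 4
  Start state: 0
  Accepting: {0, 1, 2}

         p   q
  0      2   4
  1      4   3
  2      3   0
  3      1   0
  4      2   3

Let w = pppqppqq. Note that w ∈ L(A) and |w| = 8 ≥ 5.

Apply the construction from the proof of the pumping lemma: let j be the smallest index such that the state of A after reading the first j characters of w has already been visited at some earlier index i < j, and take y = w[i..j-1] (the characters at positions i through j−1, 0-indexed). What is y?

pq

Run of A on w = p p p q p p q q:
  step 0: 0  (start)
  step 1: 2  (read p: 0→2)
  step 2: 3  (read p: 2→3)
  step 3: 1  (read p: 3→1)
  step 4: 3  (read q: 1→3)   ← first repeat (3 seen earlier)
  step 5: 1  (read p: 3→1)
  step 6: 4  (read p: 1→4)
  step 7: 3  (read q: 4→3)
  step 8: 0  (read q: 3→0)

So i = 2, j = 4, giving x = w[0:2] = pp, y = w[2:4] = pq, z = w[4:8] = ppqq.
Check: |xy| = 4 ≤ 5 and |y| = 2 ≥ 1. Reading y takes A from 3 back to 3, so every xyⁱz is accepted.
The DFA has 5 states, so the proof of the pumping lemma guarantees a repeated state among the first 5+1 visited; the segment between the two visits is the pumpable y.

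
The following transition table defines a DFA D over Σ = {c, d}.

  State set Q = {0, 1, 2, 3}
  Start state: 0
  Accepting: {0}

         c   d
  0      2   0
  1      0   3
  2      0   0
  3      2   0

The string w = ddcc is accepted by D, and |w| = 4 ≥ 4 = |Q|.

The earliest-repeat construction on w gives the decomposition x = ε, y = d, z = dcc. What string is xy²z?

dddcc

xy^2z = ε·d·d·dcc = dddcc.
Reading y = d takes D from 0 back to 0, so after x·y·y the machine is still in 0, and z then leads to the accepting state 0. Hence dddcc ∈ L(D).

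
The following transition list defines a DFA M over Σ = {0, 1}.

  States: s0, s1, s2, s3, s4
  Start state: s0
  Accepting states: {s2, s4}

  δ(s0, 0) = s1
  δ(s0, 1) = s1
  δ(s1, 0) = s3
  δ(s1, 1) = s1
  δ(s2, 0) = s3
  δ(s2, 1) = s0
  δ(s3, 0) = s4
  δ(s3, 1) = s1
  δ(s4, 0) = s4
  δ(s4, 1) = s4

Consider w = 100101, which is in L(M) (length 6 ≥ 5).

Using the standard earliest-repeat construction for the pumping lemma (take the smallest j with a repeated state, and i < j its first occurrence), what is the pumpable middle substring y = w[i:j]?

1

Run of M on w = 1 0 0 1 0 1:
  step 0: s0  (start)
  step 1: s1  (read 1: s0→s1)
  step 2: s3  (read 0: s1→s3)
  step 3: s4  (read 0: s3→s4)
  step 4: s4  (read 1: s4→s4)   ← first repeat (s4 seen earlier)
  step 5: s4  (read 0: s4→s4)
  step 6: s4  (read 1: s4→s4)

So i = 3, j = 4, giving x = w[0:3] = 100, y = w[3:4] = 1, z = w[4:6] = 01.
Check: |xy| = 4 ≤ 5 and |y| = 1 ≥ 1. Reading y takes M from s4 back to s4, so every xyⁱz is accepted.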